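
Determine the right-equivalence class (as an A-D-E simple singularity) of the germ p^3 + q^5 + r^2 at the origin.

E_8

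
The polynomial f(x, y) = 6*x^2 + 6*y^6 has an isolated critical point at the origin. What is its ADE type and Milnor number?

Type A_{5}, Milnor number mu = 5.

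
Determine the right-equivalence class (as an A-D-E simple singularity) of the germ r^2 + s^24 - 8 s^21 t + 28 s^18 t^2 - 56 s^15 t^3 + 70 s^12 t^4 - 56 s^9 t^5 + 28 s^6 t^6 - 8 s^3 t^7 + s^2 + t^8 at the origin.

The Hessian of f at 0 is [[2, 0, 0], [0, 0, 0], [0, 0, 2]] with rank 2, so corank 1. A Groebner basis of the Jacobian ideal J(f) in C{s,t,r} is {t^7, s, r}; counting standard monomials gives mu = 7. Corank 1: A-series; mu = 7 gives A_7.

A7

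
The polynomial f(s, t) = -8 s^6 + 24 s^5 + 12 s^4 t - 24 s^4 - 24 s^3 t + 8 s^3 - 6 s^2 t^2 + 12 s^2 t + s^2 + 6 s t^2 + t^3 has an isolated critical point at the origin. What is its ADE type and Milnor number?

The Hessian of f at 0 has rank 1. Corank 1: A-series; mu = 2 gives A_2.

Type A_{2}, Milnor number mu = 2.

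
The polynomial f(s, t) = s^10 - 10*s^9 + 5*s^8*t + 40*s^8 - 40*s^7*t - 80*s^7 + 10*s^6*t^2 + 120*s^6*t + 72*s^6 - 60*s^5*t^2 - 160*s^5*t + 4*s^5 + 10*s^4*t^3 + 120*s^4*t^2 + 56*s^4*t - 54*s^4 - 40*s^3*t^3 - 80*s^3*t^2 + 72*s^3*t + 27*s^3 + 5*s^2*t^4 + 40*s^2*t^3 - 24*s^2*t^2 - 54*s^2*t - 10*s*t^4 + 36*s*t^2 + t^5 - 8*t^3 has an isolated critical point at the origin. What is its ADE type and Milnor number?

Type E8, Milnor number mu = 8.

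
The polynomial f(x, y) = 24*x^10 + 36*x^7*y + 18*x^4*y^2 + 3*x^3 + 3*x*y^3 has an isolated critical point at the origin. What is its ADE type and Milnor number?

Type E_7, Milnor number mu = 7.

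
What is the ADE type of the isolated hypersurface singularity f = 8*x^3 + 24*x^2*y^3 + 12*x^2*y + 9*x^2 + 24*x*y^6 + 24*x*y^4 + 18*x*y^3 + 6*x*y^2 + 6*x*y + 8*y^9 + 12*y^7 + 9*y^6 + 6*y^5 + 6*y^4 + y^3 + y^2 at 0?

A2

The Hessian of f at 0 has rank 1. Corank 1: A-series; mu = 2 gives A_2.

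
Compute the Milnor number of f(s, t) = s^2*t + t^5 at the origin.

The Hessian of f at 0 has rank 0. Corank 2; j^3 = s^2*t has shape L^2 M (L != M), so D-series; mu = 6 gives D_6.

6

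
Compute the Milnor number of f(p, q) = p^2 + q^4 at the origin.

3

The Hessian of f at 0 has rank 1. Corank 1: A-series; mu = 3 gives A_3.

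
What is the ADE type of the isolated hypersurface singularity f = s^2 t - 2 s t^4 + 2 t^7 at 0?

The Hessian of f at 0 has rank 0. Corank 2; j^3 = s^2*t has shape L^2 M (L != M), so D-series; mu = 8 gives D_8.

D_{8}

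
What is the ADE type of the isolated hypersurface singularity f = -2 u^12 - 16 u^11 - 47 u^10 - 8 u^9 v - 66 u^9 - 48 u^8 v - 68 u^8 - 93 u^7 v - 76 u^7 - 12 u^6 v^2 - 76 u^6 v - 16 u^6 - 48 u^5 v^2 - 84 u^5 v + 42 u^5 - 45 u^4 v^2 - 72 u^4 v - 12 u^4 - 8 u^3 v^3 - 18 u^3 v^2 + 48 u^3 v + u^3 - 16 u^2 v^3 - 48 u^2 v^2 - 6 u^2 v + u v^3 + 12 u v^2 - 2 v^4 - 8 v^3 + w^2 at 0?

E7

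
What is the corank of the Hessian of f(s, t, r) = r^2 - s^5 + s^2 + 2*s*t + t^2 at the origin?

1

Hessian at 0 has rank 2.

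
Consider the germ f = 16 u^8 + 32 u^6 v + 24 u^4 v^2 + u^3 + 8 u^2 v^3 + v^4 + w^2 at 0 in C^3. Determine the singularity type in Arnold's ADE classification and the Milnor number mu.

Type E_{6}, Milnor number mu = 6.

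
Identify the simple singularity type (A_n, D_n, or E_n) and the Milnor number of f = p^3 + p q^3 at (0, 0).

Type E7, Milnor number mu = 7.

The Hessian of f at 0 has rank 0. Corank 2; j^3 = p^3 is a perfect cube, so E-series; the 4-jet and mu = 7 give E_7.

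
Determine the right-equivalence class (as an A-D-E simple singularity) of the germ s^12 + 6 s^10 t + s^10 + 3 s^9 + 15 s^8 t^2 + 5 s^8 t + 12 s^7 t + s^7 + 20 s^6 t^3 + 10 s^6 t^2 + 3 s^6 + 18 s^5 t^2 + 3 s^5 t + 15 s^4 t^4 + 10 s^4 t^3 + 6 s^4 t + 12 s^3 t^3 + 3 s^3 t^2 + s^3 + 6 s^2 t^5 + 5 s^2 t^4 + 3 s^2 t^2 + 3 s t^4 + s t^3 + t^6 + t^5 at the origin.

E_7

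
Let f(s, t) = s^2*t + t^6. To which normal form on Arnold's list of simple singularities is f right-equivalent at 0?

The Hessian of f at 0 has rank 0. Corank 2; j^3 = s^2*t has shape L^2 M (L != M), so D-series; mu = 7 gives D_7.

D7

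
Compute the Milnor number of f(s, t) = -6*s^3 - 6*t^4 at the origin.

The Hessian of f at 0 has rank 0. Corank 2; j^3 = -6*s^3 is a perfect cube, so E-series; the 4-jet and mu = 6 give E_6.

6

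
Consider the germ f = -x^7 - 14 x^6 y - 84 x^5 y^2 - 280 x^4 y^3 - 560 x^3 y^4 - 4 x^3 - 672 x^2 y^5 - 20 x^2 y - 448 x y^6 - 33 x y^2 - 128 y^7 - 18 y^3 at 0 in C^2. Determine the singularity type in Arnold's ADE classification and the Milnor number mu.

Type D8, Milnor number mu = 8.

The Hessian of f at 0 has rank 0. Corank 2; j^3 = -(x + 2*y)*(2*x + 3*y)^2 has shape L^2 M (L != M), so D-series; mu = 8 gives D_8.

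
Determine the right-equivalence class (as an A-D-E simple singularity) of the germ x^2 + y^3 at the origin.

A2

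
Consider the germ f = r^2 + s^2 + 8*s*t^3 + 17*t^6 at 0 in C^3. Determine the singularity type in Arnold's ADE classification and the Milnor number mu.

Type A_{5}, Milnor number mu = 5.

The Hessian of f at 0 has rank 2. Corank 1: A-series; mu = 5 gives A_5.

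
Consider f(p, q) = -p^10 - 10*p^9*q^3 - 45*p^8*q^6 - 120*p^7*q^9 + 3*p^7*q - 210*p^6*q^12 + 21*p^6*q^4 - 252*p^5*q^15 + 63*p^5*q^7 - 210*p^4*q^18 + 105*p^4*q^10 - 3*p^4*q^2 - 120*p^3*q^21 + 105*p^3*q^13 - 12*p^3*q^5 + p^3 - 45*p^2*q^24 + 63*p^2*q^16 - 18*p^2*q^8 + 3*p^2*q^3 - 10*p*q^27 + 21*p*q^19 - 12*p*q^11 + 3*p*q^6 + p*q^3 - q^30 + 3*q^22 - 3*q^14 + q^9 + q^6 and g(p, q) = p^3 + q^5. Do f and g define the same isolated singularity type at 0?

No.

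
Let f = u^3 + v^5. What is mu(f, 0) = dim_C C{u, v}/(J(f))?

The Hessian of f at 0 is [[0, 0], [0, 0]] with rank 0, so corank 2. A Groebner basis of the Jacobian ideal J(f) in C{u,v} is {v^4, u^2}; counting standard monomials gives mu = 8. Corank 2; j^3 = u^3 is a perfect cube, so E-series; the 5-jet and mu = 8 give E_8.

8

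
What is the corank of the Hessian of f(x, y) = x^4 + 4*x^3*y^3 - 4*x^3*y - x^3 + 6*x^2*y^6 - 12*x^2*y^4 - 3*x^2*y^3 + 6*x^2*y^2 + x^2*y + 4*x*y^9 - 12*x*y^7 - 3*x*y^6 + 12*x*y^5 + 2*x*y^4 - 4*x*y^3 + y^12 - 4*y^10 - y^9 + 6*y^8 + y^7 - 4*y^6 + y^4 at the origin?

2

Hessian at 0 has rank 0.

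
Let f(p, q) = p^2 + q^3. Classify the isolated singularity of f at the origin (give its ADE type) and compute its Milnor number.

Type A_{2}, Milnor number mu = 2.

The Hessian of f at 0 has rank 1. Corank 1: A-series; mu = 2 gives A_2.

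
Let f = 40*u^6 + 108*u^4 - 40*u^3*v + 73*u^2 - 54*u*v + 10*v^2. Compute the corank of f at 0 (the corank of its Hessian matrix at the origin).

0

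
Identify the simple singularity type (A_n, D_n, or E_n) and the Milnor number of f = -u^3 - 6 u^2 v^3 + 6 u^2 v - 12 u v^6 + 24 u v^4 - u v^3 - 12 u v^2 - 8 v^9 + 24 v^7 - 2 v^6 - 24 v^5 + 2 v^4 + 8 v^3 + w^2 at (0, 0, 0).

The Hessian of f at 0 has rank 1. Corank 2; j^3 = -(u - 2*v)^3 is a perfect cube, so E-series; the 4-jet and mu = 7 give E_7.

Type E7, Milnor number mu = 7.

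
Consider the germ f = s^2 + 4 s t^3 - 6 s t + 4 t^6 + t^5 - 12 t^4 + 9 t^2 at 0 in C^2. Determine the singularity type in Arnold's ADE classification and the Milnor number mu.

Type A_4, Milnor number mu = 4.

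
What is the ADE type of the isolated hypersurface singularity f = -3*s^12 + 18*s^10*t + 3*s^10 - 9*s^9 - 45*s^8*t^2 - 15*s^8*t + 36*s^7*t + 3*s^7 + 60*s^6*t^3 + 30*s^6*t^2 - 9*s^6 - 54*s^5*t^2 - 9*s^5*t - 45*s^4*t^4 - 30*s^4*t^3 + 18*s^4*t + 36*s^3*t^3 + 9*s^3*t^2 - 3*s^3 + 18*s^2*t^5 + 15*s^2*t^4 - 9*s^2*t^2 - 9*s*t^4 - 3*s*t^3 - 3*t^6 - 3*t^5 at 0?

E7

The Hessian of f at 0 has rank 0. Corank 2; j^3 = -3*s^3 is a perfect cube, so E-series; the 4-jet and mu = 7 give E_7.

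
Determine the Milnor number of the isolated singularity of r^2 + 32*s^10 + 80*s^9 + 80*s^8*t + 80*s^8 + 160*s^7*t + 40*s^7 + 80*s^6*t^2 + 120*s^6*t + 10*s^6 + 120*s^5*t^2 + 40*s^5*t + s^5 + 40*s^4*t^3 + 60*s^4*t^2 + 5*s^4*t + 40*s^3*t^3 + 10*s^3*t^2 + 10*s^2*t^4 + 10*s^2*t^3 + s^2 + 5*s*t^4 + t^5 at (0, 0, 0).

4

The Hessian of f at 0 has rank 2. Corank 1: A-series; mu = 4 gives A_4.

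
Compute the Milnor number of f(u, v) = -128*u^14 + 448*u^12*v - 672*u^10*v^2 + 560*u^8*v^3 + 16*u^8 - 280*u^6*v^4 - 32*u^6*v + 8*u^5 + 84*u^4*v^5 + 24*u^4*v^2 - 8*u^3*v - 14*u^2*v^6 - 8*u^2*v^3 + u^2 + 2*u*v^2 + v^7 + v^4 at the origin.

6

The Hessian of f at 0 is [[2, 0], [0, 0]] with rank 1, so corank 1. A Groebner basis of the Jacobian ideal J(f) in C{u,v} is {u^3, u^2*v - u/4 - v^2/4, u^2 + u*v^2, u*v + v^3}; counting standard monomials gives mu = 6. Corank 1: A-series; mu = 6 gives A_6.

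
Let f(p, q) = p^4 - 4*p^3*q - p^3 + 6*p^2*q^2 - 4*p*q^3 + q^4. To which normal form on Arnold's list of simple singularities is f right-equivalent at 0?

The Hessian of f at 0 has rank 0. Corank 2; j^3 = -p^3 is a perfect cube, so E-series; the 4-jet and mu = 6 give E_6.

E6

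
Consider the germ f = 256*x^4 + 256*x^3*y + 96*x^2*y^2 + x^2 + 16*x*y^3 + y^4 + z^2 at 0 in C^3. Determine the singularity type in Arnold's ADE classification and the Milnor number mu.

The Hessian of f at 0 has rank 2. Corank 1: A-series; mu = 3 gives A_3.

Type A_{3}, Milnor number mu = 3.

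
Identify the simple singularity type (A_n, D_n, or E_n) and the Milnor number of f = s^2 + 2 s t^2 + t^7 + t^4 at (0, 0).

Type A_6, Milnor number mu = 6.

The Hessian of f at 0 has rank 1. Corank 1: A-series; mu = 6 gives A_6.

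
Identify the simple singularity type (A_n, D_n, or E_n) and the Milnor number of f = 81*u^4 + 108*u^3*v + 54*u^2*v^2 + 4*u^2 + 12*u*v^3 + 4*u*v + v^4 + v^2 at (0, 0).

Type A3, Milnor number mu = 3.

The Hessian of f at 0 has rank 1. Corank 1: A-series; mu = 3 gives A_3.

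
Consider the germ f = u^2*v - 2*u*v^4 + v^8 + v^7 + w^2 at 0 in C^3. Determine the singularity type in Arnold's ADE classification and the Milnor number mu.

Type D_9, Milnor number mu = 9.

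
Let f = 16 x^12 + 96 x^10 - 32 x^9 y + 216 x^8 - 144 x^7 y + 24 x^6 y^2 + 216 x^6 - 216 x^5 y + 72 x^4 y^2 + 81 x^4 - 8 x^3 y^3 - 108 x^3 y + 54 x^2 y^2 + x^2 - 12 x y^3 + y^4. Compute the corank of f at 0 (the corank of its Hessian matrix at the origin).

1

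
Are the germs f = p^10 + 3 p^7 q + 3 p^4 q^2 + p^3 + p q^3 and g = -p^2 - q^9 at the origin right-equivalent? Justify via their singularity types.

No.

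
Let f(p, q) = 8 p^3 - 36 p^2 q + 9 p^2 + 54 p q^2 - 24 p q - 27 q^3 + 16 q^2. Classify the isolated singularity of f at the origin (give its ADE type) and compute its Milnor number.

The Hessian of f at 0 has rank 1. Corank 1: A-series; mu = 2 gives A_2.

Type A_{2}, Milnor number mu = 2.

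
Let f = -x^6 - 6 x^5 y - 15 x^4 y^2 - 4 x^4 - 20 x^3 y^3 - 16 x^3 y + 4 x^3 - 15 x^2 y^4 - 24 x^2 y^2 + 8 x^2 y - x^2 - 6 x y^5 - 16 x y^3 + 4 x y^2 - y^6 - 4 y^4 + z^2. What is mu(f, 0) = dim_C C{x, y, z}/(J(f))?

5

The Hessian of f at 0 has rank 2. Corank 1: A-series; mu = 5 gives A_5.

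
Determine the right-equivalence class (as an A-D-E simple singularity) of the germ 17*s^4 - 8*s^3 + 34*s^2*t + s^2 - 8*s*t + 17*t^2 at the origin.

A1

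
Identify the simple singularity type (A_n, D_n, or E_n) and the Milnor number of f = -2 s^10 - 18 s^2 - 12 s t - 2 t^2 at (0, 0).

The Hessian of f at 0 has rank 1. Corank 1: A-series; mu = 9 gives A_9.

Type A_{9}, Milnor number mu = 9.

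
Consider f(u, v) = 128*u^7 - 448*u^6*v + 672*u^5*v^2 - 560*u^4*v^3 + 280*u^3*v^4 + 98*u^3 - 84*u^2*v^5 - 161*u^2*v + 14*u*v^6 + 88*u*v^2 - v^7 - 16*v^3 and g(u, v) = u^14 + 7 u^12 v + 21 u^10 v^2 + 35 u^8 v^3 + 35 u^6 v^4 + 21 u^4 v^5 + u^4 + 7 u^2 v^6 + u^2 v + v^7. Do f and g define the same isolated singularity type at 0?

Yes.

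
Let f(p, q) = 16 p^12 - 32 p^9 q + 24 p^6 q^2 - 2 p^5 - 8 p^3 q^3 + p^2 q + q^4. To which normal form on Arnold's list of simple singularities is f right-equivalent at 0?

D_5

The Hessian of f at 0 is [[0, 0], [0, 0]] with rank 0, so corank 2. A Groebner basis of the Jacobian ideal J(f) in C{p,q} is {p^3, p^2/4 + q^3, p*q}; counting standard monomials gives mu = 5. Corank 2; j^3 = p^2*q has shape L^2 M (L != M), so D-series; mu = 5 gives D_5.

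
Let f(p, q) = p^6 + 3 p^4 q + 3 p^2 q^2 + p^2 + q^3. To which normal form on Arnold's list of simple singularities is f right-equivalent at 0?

The Hessian of f at 0 has rank 1. Corank 1: A-series; mu = 2 gives A_2.

A_2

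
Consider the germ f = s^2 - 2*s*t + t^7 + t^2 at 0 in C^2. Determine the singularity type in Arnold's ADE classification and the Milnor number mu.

The Hessian of f at 0 is [[2, -2], [-2, 2]] with rank 1, so corank 1. A Groebner basis of the Jacobian ideal J(f) in C{s,t} is {t^6, s - t}; counting standard monomials gives mu = 6. Corank 1: A-series; mu = 6 gives A_6.

Type A_6, Milnor number mu = 6.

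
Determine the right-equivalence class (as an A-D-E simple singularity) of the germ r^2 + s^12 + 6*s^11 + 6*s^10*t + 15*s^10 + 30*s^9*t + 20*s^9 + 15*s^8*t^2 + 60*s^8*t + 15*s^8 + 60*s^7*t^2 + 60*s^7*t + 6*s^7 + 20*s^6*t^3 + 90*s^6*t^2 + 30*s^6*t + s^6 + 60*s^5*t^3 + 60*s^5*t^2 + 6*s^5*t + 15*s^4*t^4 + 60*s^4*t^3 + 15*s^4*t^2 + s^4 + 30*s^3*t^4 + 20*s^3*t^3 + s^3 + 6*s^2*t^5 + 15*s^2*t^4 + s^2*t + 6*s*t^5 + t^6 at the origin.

D_7

The Hessian of f at 0 is [[0, 0, 0], [0, 0, 0], [0, 0, 2]] with rank 1, so corank 2. A Groebner basis of the Jacobian ideal J(f) in C{s,t,r} is {-s*t/6 + t^5, s*t^2, s^2 + s*t, r}; counting standard monomials gives mu = 7. Corank 2; j^3 = s^2*(s + t) has shape L^2 M (L != M), so D-series; mu = 7 gives D_7.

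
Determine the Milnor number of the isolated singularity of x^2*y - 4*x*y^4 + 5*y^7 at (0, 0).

8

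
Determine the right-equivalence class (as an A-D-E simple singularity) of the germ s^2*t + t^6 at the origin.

D_7

The Hessian of f at 0 has rank 0. Corank 2; j^3 = s^2*t has shape L^2 M (L != M), so D-series; mu = 7 gives D_7.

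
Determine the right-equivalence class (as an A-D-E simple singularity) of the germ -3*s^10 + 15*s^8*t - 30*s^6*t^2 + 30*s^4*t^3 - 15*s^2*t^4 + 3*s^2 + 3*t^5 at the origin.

A_4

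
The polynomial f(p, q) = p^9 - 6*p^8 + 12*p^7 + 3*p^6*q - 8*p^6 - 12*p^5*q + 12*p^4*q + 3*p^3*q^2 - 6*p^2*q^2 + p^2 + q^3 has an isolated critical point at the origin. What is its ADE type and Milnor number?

Type A_{2}, Milnor number mu = 2.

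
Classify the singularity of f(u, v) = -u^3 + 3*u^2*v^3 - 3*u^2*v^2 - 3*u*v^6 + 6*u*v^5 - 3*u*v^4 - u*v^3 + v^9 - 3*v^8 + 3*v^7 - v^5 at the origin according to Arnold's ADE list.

The Hessian of f at 0 has rank 0. Corank 2; j^3 = -u^3 is a perfect cube, so E-series; the 4-jet and mu = 7 give E_7.

E7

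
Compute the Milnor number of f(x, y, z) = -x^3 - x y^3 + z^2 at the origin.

7

The Hessian of f at 0 is [[0, 0, 0], [0, 0, 0], [0, 0, 2]] with rank 1, so corank 2. A Groebner basis of the Jacobian ideal J(f) in C{x,y,z} is {x^3, x*y^2, 3*x^2 + y^3, z}; counting standard monomials gives mu = 7. Corank 2; j^3 = -x^3 is a perfect cube, so E-series; the 4-jet and mu = 7 give E_7.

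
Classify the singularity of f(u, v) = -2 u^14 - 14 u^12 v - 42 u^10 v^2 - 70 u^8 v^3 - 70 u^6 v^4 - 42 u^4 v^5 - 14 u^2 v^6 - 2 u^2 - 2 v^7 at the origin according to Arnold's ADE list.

A6

The Hessian of f at 0 is [[-4, 0], [0, 0]] with rank 1, so corank 1. A Groebner basis of the Jacobian ideal J(f) in C{u,v} is {v^6, u}; counting standard monomials gives mu = 6. Corank 1: A-series; mu = 6 gives A_6.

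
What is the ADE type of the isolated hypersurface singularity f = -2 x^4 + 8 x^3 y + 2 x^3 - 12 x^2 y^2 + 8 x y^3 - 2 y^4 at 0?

E6

The Hessian of f at 0 has rank 0. Corank 2; j^3 = 2*x^3 is a perfect cube, so E-series; the 4-jet and mu = 6 give E_6.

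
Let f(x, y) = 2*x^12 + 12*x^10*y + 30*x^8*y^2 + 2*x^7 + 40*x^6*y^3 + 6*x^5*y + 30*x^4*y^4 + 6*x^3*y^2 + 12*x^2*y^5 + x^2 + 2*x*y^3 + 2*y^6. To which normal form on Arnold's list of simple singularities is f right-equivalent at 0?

A5

The Hessian of f at 0 is [[2, 0], [0, 0]] with rank 1, so corank 1. A Groebner basis of the Jacobian ideal J(f) in C{x,y} is {x*y^2, x + y^3, x^2}; counting standard monomials gives mu = 5. Corank 1: A-series; mu = 5 gives A_5.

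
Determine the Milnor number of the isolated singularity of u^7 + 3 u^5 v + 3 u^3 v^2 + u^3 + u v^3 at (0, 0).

The Hessian of f at 0 is [[0, 0], [0, 0]] with rank 0, so corank 2. A Groebner basis of the Jacobian ideal J(f) in C{u,v} is {u^3, u*v^2, 3*u^2 + v^3}; counting standard monomials gives mu = 7. Corank 2; j^3 = u^3 is a perfect cube, so E-series; the 4-jet and mu = 7 give E_7.

7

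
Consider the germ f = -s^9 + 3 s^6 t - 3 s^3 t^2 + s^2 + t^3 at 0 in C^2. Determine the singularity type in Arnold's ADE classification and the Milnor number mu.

Type A_{2}, Milnor number mu = 2.

The Hessian of f at 0 is [[2, 0], [0, 0]] with rank 1, so corank 1. A Groebner basis of the Jacobian ideal J(f) in C{s,t} is {t^2, s}; counting standard monomials gives mu = 2. Corank 1: A-series; mu = 2 gives A_2.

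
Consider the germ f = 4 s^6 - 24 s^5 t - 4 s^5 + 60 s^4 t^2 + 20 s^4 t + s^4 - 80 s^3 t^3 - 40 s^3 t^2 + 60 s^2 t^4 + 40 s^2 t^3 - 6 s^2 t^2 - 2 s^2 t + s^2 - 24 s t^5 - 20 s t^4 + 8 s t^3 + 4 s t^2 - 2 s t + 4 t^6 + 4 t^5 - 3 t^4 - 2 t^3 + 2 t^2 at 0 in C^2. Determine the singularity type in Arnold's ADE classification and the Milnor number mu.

Type A1, Milnor number mu = 1.

The Hessian of f at 0 has rank 2. Corank 0: nondegenerate Morse point, so A_1.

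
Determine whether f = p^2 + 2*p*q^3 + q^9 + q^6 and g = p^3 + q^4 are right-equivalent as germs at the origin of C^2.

The Hessian of f at 0 has rank 1. Corank 1: A-series; mu = 8 gives A_8. The Hessian of g at 0 has rank 0. Corank 2; j^3 = p^3 is a perfect cube, so E-series; the 4-jet and mu = 6 give E_6. f is A_8 but g is E_6, hence not right-equivalent.

No.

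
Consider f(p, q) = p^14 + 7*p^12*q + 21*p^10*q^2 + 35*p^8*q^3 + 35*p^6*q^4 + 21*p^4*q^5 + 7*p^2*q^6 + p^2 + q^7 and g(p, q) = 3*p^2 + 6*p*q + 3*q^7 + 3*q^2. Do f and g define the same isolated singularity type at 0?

Yes.

The Hessian of f at 0 is [[2, 0], [0, 0]] with rank 1, so corank 1. A Groebner basis of the Jacobian ideal J(f) in C{p,q} is {q^6, p}; counting standard monomials gives mu = 6. Corank 1: A-series; mu = 6 gives A_6. The Hessian of g at 0 is [[6, 6], [6, 6]] with rank 1, so corank 1. A Groebner basis of the Jacobian ideal J(g) in C{p,q} is {q^6, p + q}; counting standard monomials gives mu = 6. Corank 1: A-series; mu = 6 gives A_6. Both have type A_6, hence right-equivalent.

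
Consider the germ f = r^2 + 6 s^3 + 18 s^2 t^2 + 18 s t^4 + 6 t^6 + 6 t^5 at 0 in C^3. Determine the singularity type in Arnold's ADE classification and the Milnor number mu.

Type E8, Milnor number mu = 8.

The Hessian of f at 0 has rank 1. Corank 2; j^3 = 6*s^3 is a perfect cube, so E-series; the 5-jet and mu = 8 give E_8.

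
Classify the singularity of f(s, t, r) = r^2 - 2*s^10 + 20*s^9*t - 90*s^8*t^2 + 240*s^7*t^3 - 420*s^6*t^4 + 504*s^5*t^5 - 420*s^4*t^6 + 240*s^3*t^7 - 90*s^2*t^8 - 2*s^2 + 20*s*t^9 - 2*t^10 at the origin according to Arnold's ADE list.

The Hessian of f at 0 has rank 2. Corank 1: A-series; mu = 9 gives A_9.

A_{9}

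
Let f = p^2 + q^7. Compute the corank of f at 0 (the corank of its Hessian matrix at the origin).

1

The Hessian at 0 is [[2, 0], [0, 0]] of rank 1; hence corank 1.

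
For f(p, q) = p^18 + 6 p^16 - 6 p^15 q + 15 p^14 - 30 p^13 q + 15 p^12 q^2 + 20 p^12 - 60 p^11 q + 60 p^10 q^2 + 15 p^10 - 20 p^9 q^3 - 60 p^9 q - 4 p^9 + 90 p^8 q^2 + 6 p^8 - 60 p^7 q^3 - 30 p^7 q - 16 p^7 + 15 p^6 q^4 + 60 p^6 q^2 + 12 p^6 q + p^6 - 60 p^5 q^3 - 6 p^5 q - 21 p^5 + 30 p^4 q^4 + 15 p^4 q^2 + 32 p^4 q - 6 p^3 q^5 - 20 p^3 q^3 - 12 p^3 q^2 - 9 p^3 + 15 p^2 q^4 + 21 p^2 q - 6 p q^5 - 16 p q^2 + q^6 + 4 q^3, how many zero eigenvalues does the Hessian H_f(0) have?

The Hessian at 0 is [[0, 0], [0, 0]] of rank 0; hence corank 2.

2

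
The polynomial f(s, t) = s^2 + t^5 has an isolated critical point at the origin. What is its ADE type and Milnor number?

The Hessian of f at 0 has rank 1. Corank 1: A-series; mu = 4 gives A_4.

Type A_4, Milnor number mu = 4.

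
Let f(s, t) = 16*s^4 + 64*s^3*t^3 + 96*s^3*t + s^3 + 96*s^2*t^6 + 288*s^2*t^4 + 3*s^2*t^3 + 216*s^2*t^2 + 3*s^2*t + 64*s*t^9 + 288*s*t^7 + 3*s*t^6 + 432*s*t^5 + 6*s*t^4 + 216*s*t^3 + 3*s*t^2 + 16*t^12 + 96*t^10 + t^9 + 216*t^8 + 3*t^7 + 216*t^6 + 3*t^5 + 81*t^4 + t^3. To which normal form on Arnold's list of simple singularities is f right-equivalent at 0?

E_6

The Hessian of f at 0 is [[0, 0], [0, 0]] with rank 0, so corank 2. A Groebner basis of the Jacobian ideal J(f) in C{s,t} is {t^4, s*t^2 + 7*t^3/6, s^2 + 2*s*t + t^2}; counting standard monomials gives mu = 6. Corank 2; j^3 = (s + t)^3 is a perfect cube, so E-series; the 4-jet and mu = 6 give E_6.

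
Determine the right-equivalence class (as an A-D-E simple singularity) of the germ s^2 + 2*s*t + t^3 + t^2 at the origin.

The Hessian of f at 0 is [[2, 2], [2, 2]] with rank 1, so corank 1. A Groebner basis of the Jacobian ideal J(f) in C{s,t} is {t^2, s + t}; counting standard monomials gives mu = 2. Corank 1: A-series; mu = 2 gives A_2.

A_{2}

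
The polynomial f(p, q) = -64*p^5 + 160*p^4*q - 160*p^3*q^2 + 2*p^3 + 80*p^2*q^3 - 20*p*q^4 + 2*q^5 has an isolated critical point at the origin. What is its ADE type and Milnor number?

Type E_{8}, Milnor number mu = 8.

The Hessian of f at 0 has rank 0. Corank 2; j^3 = 2*p^3 is a perfect cube, so E-series; the 5-jet and mu = 8 give E_8.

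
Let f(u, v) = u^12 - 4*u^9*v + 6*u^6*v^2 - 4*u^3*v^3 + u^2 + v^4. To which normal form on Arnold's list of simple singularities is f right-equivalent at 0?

A_{3}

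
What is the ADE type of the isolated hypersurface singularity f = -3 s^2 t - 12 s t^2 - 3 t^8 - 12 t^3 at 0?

D_9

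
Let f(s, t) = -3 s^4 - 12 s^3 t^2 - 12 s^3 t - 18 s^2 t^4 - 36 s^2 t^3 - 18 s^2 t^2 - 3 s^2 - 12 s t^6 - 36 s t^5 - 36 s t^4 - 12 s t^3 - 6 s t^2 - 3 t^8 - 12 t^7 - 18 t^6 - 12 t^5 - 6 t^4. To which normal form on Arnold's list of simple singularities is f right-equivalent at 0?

A_3

The Hessian of f at 0 is [[-6, 0], [0, 0]] with rank 1, so corank 1. A Groebner basis of the Jacobian ideal J(f) in C{s,t} is {s^2, s*t, s + t^2}; counting standard monomials gives mu = 3. Corank 1: A-series; mu = 3 gives A_3.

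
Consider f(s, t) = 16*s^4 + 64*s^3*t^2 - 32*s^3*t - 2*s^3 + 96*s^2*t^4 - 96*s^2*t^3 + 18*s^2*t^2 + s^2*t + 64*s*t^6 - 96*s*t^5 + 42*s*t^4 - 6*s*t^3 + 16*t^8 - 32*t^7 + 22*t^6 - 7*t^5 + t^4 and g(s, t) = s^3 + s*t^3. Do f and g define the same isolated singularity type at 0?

The Hessian of f at 0 has rank 0. Corank 2; j^3 = -s^2*(2*s - t) has shape L^2 M (L != M), so D-series; mu = 5 gives D_5. The Hessian of g at 0 has rank 0. Corank 2; j^3 = s^3 is a perfect cube, so E-series; the 4-jet and mu = 7 give E_7. f is D_5 but g is E_7, hence not right-equivalent.

No.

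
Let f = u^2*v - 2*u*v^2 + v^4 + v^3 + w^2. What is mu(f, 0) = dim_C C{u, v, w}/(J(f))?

5

The Hessian of f at 0 has rank 1. Corank 2; j^3 = v*(u - v)^2 has shape L^2 M (L != M), so D-series; mu = 5 gives D_5.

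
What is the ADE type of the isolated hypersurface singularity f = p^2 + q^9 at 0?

A8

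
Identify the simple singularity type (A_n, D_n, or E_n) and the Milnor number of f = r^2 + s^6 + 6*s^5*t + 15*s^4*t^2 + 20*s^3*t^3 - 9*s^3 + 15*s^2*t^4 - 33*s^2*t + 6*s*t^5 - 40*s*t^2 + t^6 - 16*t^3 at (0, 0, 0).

The Hessian of f at 0 is [[0, 0, 0], [0, 0, 0], [0, 0, 2]] with rank 1, so corank 2. A Groebner basis of the Jacobian ideal J(f) in C{s,t,r} is {243*s*t/2 + t^5 + 162*t^2, s*t^2 + 4*t^3/3, s^2 + 7*s*t/3 + 4*t^2/3, r}; counting standard monomials gives mu = 7. Corank 2; j^3 = -(s + t)*(3*s + 4*t)^2 has shape L^2 M (L != M), so D-series; mu = 7 gives D_7.

Type D_7, Milnor number mu = 7.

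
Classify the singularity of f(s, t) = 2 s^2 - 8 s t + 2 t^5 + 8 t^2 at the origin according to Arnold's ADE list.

The Hessian of f at 0 is [[4, -8], [-8, 16]] with rank 1, so corank 1. A Groebner basis of the Jacobian ideal J(f) in C{s,t} is {t^4, s - 2*t}; counting standard monomials gives mu = 4. Corank 1: A-series; mu = 4 gives A_4.

A_4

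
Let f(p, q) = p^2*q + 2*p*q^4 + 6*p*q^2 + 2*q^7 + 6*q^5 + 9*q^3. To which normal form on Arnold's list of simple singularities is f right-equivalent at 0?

D_{8}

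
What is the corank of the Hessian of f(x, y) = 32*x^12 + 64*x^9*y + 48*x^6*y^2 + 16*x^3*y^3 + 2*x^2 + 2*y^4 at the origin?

1

The Hessian at 0 is [[4, 0], [0, 0]] of rank 1; hence corank 1.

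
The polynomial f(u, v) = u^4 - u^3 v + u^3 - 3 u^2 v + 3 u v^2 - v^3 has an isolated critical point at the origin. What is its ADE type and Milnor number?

Type E_{7}, Milnor number mu = 7.

The Hessian of f at 0 has rank 0. Corank 2; j^3 = (u - v)^3 is a perfect cube, so E-series; the 4-jet and mu = 7 give E_7.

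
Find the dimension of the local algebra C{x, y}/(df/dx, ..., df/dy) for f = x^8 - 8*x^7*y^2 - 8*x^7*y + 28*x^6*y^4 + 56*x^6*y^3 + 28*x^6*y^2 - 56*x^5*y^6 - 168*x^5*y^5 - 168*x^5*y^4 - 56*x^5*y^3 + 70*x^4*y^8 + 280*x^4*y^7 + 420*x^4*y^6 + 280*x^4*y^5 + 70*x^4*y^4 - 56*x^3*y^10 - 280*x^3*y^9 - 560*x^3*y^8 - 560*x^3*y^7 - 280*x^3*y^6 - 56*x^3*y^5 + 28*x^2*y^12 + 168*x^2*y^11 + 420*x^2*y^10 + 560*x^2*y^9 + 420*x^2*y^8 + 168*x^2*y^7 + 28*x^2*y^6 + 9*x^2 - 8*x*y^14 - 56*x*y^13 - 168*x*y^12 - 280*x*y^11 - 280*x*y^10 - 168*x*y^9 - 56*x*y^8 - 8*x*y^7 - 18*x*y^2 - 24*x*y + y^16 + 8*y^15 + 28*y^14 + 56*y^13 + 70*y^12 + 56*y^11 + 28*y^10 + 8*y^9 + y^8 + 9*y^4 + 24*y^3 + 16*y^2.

7

The Hessian of f at 0 has rank 1. Corank 1: A-series; mu = 7 gives A_7.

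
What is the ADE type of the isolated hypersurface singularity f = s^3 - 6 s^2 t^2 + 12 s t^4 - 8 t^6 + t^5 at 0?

The Hessian of f at 0 has rank 0. Corank 2; j^3 = s^3 is a perfect cube, so E-series; the 5-jet and mu = 8 give E_8.

E_{8}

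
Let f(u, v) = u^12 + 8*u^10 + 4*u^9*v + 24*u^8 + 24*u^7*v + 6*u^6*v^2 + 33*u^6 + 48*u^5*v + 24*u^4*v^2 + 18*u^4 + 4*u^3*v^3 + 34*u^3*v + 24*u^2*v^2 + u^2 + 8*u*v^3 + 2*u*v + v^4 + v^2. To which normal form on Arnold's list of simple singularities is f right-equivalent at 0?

A_{3}

The Hessian of f at 0 has rank 1. Corank 1: A-series; mu = 3 gives A_3.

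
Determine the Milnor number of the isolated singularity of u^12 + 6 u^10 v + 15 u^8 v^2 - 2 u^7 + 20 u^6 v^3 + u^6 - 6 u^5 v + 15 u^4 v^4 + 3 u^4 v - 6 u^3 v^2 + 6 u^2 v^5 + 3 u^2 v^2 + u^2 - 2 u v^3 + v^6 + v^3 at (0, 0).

The Hessian of f at 0 has rank 1. Corank 1: A-series; mu = 2 gives A_2.

2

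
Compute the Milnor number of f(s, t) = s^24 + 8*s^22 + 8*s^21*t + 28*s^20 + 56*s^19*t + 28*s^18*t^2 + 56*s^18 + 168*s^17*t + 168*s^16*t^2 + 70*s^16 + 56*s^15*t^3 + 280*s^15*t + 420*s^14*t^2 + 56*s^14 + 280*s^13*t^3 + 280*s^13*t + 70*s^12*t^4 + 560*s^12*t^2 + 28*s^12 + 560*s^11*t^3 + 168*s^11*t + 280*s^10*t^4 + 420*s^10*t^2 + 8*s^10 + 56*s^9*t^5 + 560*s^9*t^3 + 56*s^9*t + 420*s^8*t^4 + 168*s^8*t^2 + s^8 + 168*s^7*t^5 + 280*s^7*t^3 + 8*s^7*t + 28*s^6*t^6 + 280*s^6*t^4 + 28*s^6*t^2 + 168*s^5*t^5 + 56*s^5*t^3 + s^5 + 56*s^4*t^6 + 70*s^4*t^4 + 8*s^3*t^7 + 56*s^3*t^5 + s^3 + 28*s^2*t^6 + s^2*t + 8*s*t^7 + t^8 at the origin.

9

The Hessian of f at 0 is [[0, 0], [0, 0]] with rank 0, so corank 2. A Groebner basis of the Jacobian ideal J(f) in C{s,t} is {-s*t/8 + t^7, s*t^2, s^2 + s*t}; counting standard monomials gives mu = 9. Corank 2; j^3 = s^2*(s + t) has shape L^2 M (L != M), so D-series; mu = 9 gives D_9.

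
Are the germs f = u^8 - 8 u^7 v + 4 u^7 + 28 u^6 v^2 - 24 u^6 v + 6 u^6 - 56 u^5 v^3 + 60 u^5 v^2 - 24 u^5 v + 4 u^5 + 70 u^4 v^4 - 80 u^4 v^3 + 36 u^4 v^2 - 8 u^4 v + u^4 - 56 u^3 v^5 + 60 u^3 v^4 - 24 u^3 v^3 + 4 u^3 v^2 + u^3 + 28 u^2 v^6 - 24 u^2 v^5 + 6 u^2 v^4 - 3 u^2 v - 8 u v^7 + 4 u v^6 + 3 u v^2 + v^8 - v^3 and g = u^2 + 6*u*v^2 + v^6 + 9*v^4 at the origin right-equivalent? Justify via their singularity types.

The Hessian of f at 0 is [[0, 0], [0, 0]] with rank 0, so corank 2. A Groebner basis of the Jacobian ideal J(f) in C{u,v} is {v^4, u*v^2 - 2*v^3/3, u^2 - 2*u*v + v^2}; counting standard monomials gives mu = 6. Corank 2; j^3 = (u - v)^3 is a perfect cube, so E-series; the 4-jet and mu = 6 give E_6. The Hessian of g at 0 is [[2, 0], [0, 0]] with rank 1, so corank 1. A Groebner basis of the Jacobian ideal J(g) in C{u,v} is {u^3, u^2*v, u/3 + v^2}; counting standard monomials gives mu = 5. Corank 1: A-series; mu = 5 gives A_5. f is E_6 but g is A_5, hence not right-equivalent.

No.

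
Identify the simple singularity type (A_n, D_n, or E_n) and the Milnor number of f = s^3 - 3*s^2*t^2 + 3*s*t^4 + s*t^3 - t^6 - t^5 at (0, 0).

Type E_7, Milnor number mu = 7.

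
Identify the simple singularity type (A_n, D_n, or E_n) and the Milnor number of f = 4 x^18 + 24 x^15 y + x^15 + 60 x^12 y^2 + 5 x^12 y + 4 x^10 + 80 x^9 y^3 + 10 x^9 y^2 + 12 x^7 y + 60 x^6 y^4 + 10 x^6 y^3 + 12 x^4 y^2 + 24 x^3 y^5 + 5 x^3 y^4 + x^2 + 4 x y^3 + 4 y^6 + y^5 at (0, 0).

The Hessian of f at 0 has rank 1. Corank 1: A-series; mu = 4 gives A_4.

Type A4, Milnor number mu = 4.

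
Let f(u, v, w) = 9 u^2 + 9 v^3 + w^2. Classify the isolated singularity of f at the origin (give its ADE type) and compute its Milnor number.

Type A2, Milnor number mu = 2.

The Hessian of f at 0 is [[18, 0, 0], [0, 0, 0], [0, 0, 2]] with rank 2, so corank 1. A Groebner basis of the Jacobian ideal J(f) in C{u,v,w} is {v^2, u, w}; counting standard monomials gives mu = 2. Corank 1: A-series; mu = 2 gives A_2.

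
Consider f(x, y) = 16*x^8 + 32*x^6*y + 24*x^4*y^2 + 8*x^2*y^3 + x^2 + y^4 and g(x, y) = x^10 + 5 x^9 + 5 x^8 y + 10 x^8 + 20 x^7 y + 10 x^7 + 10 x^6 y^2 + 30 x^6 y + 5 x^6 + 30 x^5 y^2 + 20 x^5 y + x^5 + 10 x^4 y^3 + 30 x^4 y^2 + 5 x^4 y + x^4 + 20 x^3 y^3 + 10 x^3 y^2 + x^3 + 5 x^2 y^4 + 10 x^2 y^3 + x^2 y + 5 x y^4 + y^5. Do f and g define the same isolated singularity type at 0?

The Hessian of f at 0 is [[2, 0], [0, 0]] with rank 1, so corank 1. A Groebner basis of the Jacobian ideal J(f) in C{x,y} is {y^3, x}; counting standard monomials gives mu = 3. Corank 1: A-series; mu = 3 gives A_3. The Hessian of g at 0 is [[0, 0], [0, 0]] with rank 0, so corank 2. A Groebner basis of the Jacobian ideal J(g) in C{x,y} is {-x*y/5 + y^4, x*y^2, x^2 + x*y}; counting standard monomials gives mu = 6. Corank 2; j^3 = x^2*(x + y) has shape L^2 M (L != M), so D-series; mu = 6 gives D_6. f is A_3 but g is D_6, hence not right-equivalent.

No.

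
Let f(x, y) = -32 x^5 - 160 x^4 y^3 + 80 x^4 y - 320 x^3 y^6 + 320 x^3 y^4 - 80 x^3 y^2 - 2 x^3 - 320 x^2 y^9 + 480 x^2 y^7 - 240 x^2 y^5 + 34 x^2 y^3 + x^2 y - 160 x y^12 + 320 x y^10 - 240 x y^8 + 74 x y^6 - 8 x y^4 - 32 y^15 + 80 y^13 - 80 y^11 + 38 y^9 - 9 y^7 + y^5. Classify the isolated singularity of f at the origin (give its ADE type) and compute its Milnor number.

Type D_{6}, Milnor number mu = 6.

The Hessian of f at 0 is [[0, 0], [0, 0]] with rank 0, so corank 2. A Groebner basis of the Jacobian ideal J(f) in C{x,y} is {x*y/11 + y^4, x*y^2, x^2 - 5*x*y/11}; counting standard monomials gives mu = 6. Corank 2; j^3 = -x^2*(2*x - y) has shape L^2 M (L != M), so D-series; mu = 6 gives D_6.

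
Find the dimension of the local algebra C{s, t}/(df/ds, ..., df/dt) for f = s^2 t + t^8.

The Hessian of f at 0 has rank 0. Corank 2; j^3 = s^2*t has shape L^2 M (L != M), so D-series; mu = 9 gives D_9.

9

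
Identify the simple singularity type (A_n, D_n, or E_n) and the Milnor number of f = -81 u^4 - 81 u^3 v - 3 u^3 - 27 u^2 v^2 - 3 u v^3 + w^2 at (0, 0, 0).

Type E_7, Milnor number mu = 7.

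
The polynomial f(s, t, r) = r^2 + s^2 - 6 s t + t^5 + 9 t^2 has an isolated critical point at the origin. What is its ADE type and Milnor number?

The Hessian of f at 0 has rank 2. Corank 1: A-series; mu = 4 gives A_4.

Type A4, Milnor number mu = 4.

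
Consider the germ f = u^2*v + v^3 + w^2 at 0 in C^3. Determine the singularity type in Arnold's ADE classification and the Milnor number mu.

Type D_{4}, Milnor number mu = 4.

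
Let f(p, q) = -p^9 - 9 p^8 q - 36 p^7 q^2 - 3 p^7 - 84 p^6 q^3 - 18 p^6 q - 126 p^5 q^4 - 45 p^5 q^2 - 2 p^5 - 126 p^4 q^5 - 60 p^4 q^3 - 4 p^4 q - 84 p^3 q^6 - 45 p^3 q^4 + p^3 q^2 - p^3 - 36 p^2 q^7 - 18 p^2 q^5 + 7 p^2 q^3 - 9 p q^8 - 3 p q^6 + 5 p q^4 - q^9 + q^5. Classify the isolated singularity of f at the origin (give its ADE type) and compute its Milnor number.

The Hessian of f at 0 has rank 0. Corank 2; j^3 = -p^3 is a perfect cube, so E-series; the 5-jet and mu = 8 give E_8.

Type E_8, Milnor number mu = 8.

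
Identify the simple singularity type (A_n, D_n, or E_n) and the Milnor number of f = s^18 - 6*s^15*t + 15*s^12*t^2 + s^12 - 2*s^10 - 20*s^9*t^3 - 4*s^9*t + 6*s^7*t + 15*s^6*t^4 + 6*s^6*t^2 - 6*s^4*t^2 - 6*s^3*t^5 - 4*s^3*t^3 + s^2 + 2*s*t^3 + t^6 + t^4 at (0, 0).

The Hessian of f at 0 is [[2, 0], [0, 0]] with rank 1, so corank 1. A Groebner basis of the Jacobian ideal J(f) in C{s,t} is {t^3, s}; counting standard monomials gives mu = 3. Corank 1: A-series; mu = 3 gives A_3.

Type A3, Milnor number mu = 3.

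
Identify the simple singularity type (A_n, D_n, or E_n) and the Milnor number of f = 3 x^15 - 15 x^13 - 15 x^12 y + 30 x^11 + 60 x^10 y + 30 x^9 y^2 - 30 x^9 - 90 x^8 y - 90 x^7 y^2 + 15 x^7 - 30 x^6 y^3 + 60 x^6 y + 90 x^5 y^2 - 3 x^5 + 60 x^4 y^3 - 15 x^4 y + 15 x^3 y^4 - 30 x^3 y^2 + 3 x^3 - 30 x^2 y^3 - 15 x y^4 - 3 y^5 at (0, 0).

Type E8, Milnor number mu = 8.

The Hessian of f at 0 has rank 0. Corank 2; j^3 = 3*x^3 is a perfect cube, so E-series; the 5-jet and mu = 8 give E_8.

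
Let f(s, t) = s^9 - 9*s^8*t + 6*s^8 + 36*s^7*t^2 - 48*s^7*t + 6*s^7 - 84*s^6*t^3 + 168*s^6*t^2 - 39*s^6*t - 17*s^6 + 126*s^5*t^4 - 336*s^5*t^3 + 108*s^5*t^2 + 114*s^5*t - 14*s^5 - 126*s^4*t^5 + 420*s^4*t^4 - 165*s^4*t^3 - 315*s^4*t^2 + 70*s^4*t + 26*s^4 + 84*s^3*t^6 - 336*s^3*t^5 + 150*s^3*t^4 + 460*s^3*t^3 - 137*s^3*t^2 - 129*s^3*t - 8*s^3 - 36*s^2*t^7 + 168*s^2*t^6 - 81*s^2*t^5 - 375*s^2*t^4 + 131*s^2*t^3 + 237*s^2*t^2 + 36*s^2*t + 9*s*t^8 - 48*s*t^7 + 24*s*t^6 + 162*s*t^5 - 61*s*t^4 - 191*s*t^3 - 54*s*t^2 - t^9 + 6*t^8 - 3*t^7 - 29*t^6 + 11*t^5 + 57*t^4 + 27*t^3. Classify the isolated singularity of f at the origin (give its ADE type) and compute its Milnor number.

Type E_7, Milnor number mu = 7.

The Hessian of f at 0 has rank 0. Corank 2; j^3 = -(2*s - 3*t)^3 is a perfect cube, so E-series; the 4-jet and mu = 7 give E_7.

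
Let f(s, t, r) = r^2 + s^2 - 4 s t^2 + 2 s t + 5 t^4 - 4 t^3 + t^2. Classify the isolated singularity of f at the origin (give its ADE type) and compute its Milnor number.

Type A_{3}, Milnor number mu = 3.

The Hessian of f at 0 has rank 2. Corank 1: A-series; mu = 3 gives A_3.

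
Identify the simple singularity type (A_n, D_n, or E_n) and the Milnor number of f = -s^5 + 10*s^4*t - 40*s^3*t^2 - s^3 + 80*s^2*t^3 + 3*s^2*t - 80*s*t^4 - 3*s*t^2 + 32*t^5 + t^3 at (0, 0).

Type E_{8}, Milnor number mu = 8.

The Hessian of f at 0 has rank 0. Corank 2; j^3 = -(s - t)^3 is a perfect cube, so E-series; the 5-jet and mu = 8 give E_8.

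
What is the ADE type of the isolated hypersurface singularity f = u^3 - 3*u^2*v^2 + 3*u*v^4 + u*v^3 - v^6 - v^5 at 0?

The Hessian of f at 0 is [[0, 0], [0, 0]] with rank 0, so corank 2. A Groebner basis of the Jacobian ideal J(f) in C{u,v} is {-u^2 + v^4 - v^3/3, u^3, u^2*v + u^2/3 + v^3/9, -u^2 + u*v^2 - v^3/3}; counting standard monomials gives mu = 7. Corank 2; j^3 = u^3 is a perfect cube, so E-series; the 4-jet and mu = 7 give E_7.

E_7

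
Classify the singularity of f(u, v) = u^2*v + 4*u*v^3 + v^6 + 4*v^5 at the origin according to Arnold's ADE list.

The Hessian of f at 0 has rank 0. Corank 2; j^3 = u^2*v has shape L^2 M (L != M), so D-series; mu = 7 gives D_7.

D_{7}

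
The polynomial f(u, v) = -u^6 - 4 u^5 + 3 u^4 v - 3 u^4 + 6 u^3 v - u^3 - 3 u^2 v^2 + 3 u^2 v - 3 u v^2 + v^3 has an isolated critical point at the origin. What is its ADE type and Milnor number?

Type E_8, Milnor number mu = 8.

The Hessian of f at 0 has rank 0. Corank 2; j^3 = -(u - v)^3 is a perfect cube, so E-series; the 5-jet and mu = 8 give E_8.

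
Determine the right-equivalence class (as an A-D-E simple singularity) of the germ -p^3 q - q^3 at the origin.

The Hessian of f at 0 is [[0, 0], [0, 0]] with rank 0, so corank 2. A Groebner basis of the Jacobian ideal J(f) in C{p,q} is {p^3 + 3*q^2, p^2*q, q^3}; counting standard monomials gives mu = 7. Corank 2; j^3 = -q^3 is a perfect cube, so E-series; the 4-jet and mu = 7 give E_7.

E_7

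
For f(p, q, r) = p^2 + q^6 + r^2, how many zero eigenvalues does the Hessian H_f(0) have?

1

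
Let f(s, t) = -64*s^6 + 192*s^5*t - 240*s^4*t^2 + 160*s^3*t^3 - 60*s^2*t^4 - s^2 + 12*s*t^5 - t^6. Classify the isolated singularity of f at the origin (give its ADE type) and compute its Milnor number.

The Hessian of f at 0 is [[-2, 0], [0, 0]] with rank 1, so corank 1. A Groebner basis of the Jacobian ideal J(f) in C{s,t} is {t^5, s}; counting standard monomials gives mu = 5. Corank 1: A-series; mu = 5 gives A_5.

Type A5, Milnor number mu = 5.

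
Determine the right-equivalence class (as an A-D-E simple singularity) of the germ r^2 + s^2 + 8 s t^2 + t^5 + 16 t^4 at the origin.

The Hessian of f at 0 has rank 2. Corank 1: A-series; mu = 4 gives A_4.

A_4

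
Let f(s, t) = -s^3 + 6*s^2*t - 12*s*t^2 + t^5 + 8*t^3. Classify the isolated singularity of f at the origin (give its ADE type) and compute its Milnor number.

The Hessian of f at 0 has rank 0. Corank 2; j^3 = -(s - 2*t)^3 is a perfect cube, so E-series; the 5-jet and mu = 8 give E_8.

Type E8, Milnor number mu = 8.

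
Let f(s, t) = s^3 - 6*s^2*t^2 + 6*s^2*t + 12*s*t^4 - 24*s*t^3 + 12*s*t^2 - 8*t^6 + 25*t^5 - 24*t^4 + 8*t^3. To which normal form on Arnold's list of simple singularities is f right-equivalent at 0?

E_{8}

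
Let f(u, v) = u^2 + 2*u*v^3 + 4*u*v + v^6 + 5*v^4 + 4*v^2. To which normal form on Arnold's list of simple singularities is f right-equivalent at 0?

The Hessian of f at 0 has rank 1. Corank 1: A-series; mu = 3 gives A_3.

A_{3}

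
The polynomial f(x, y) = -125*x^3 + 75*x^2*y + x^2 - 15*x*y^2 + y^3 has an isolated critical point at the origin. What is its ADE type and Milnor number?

Type A_{2}, Milnor number mu = 2.

The Hessian of f at 0 has rank 1. Corank 1: A-series; mu = 2 gives A_2.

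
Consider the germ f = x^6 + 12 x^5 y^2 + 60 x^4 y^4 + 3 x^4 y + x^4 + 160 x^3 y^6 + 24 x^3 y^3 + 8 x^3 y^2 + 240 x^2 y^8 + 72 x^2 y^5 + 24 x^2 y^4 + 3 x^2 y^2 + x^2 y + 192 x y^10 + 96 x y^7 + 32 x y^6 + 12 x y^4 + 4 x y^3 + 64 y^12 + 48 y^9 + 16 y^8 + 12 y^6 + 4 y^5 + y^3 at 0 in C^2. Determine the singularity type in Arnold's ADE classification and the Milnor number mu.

The Hessian of f at 0 is [[0, 0], [0, 0]] with rank 0, so corank 2. A Groebner basis of the Jacobian ideal J(f) in C{x,y} is {y^3, x^2 + 3*y^2, x*y}; counting standard monomials gives mu = 4. Corank 2; j^3 = y*(x^2 + y^2) splits into three distinct lines over C (the quadratic factor has nonzero discriminant), so D_4.

Type D4, Milnor number mu = 4.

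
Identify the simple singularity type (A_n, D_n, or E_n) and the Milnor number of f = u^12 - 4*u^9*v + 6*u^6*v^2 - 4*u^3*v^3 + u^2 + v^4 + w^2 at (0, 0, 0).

The Hessian of f at 0 is [[2, 0, 0], [0, 0, 0], [0, 0, 2]] with rank 2, so corank 1. A Groebner basis of the Jacobian ideal J(f) in C{u,v,w} is {v^3, u, w}; counting standard monomials gives mu = 3. Corank 1: A-series; mu = 3 gives A_3.

Type A_3, Milnor number mu = 3.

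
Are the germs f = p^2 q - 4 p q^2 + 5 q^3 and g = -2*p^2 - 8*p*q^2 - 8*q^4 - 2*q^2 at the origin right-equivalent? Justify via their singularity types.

The Hessian of f at 0 has rank 0. Corank 2; j^3 = q*(p^2 - 4*p*q + 5*q^2) splits into three distinct lines over C (the quadratic factor has nonzero discriminant), so D_4. The Hessian of g at 0 has rank 2. Corank 0: nondegenerate Morse point, so A_1. f is D_4 but g is A_1, hence not right-equivalent.

No.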